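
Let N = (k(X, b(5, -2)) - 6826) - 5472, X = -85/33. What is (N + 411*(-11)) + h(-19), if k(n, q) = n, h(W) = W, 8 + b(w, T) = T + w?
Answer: -555739/33 ≈ -16841.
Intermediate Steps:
b(w, T) = -8 + T + w (b(w, T) = -8 + (T + w) = -8 + T + w)
X = -85/33 (X = -85*1/33 = -85/33 ≈ -2.5758)
N = -405919/33 (N = (-85/33 - 6826) - 5472 = -225343/33 - 5472 = -405919/33 ≈ -12301.)
(N + 411*(-11)) + h(-19) = (-405919/33 + 411*(-11)) - 19 = (-405919/33 - 4521) - 19 = -555112/33 - 19 = -555739/33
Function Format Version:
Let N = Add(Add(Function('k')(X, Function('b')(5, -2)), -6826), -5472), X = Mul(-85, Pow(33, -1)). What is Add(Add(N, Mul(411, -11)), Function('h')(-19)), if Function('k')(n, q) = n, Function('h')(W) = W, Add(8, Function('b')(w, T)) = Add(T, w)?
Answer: Rational(-555739, 33) ≈ -16841.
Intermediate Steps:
Function('b')(w, T) = Add(-8, T, w) (Function('b')(w, T) = Add(-8, Add(T, w)) = Add(-8, T, w))
X = Rational(-85, 33) (X = Mul(-85, Rational(1, 33)) = Rational(-85, 33) ≈ -2.5758)
N = Rational(-405919, 33) (N = Add(Add(Rational(-85, 33), -6826), -5472) = Add(Rational(-225343, 33), -5472) = Rational(-405919, 33) ≈ -12301.)
Add(Add(N, Mul(411, -11)), Function('h')(-19)) = Add(Add(Rational(-405919, 33), Mul(411, -11)), -19) = Add(Add(Rational(-405919, 33), -4521), -19) = Add(Rational(-555112, 33), -19) = Rational(-555739, 33)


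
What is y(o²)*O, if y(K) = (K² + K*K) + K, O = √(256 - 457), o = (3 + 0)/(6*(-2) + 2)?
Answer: 531*I*√201/5000 ≈ 1.5056*I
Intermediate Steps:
o = -3/10 (o = 3/(-12 + 2) = 3/(-10) = 3*(-⅒) = -3/10 ≈ -0.30000)
O = I*√201 (O = √(-201) = I*√201 ≈ 14.177*I)
y(K) = K + 2*K² (y(K) = (K² + K²) + K = 2*K² + K = K + 2*K²)
y(o²)*O = ((-3/10)²*(1 + 2*(-3/10)²))*(I*√201) = (9*(1 + 2*(9/100))/100)*(I*√201) = (9*(1 + 9/50)/100)*(I*√201) = ((9/100)*(59/50))*(I*√201) = 531*(I*√201)/5000 = 531*I*√201/5000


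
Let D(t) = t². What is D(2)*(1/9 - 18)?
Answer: -644/9 ≈ -71.556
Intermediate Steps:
D(2)*(1/9 - 18) = 2²*(1/9 - 18) = 4*(⅑ - 18) = 4*(-161/9) = -644/9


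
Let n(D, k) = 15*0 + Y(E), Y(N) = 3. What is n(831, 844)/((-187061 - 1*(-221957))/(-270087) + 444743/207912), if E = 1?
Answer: 56154328344/37621335163 ≈ 1.4926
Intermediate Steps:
n(D, k) = 3 (n(D, k) = 15*0 + 3 = 0 + 3 = 3)
n(831, 844)/((-187061 - 1*(-221957))/(-270087) + 444743/207912) = 3/((-187061 - 1*(-221957))/(-270087) + 444743/207912) = 3/((-187061 + 221957)*(-1/270087) + 444743*(1/207912)) = 3/(34896*(-1/270087) + 444743/207912) = 3/(-11632/90029 + 444743/207912) = 3/(37621335163/18718109448) = 3*(18718109448/37621335163) = 56154328344/37621335163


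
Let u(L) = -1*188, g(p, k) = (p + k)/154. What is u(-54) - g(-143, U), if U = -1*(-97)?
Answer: -14453/77 ≈ -187.70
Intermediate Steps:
U = 97
g(p, k) = k/154 + p/154 (g(p, k) = (k + p)*(1/154) = k/154 + p/154)
u(L) = -188
u(-54) - g(-143, U) = -188 - ((1/154)*97 + (1/154)*(-143)) = -188 - (97/154 - 13/14) = -188 - 1*(-23/77) = -188 + 23/77 = -14453/77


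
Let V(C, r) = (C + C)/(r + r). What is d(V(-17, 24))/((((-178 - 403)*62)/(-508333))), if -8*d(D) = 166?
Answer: -72619/248 ≈ -292.82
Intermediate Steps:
V(C, r) = C/r (V(C, r) = (2*C)/((2*r)) = (2*C)*(1/(2*r)) = C/r)
d(D) = -83/4 (d(D) = -⅛*166 = -83/4)
d(V(-17, 24))/((((-178 - 403)*62)/(-508333))) = -83*(-508333/(62*(-178 - 403)))/4 = -83/(4*(-581*62*(-1/508333))) = -83/(4*((-36022*(-1/508333)))) = -83/(4*5146/72619) = -83/4*72619/5146 = -72619/248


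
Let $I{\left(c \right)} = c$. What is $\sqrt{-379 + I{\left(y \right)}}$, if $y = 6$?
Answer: $i \sqrt{373} \approx 19.313 i$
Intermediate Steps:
$\sqrt{-379 + I{\left(y \right)}} = \sqrt{-379 + 6} = \sqrt{-373} = i \sqrt{373}$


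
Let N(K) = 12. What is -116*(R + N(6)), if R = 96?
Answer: -12528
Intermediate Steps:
-116*(R + N(6)) = -116*(96 + 12) = -116*108 = -12528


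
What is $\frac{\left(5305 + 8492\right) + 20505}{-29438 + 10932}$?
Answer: $- \frac{17151}{9253} \approx -1.8536$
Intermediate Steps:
$\frac{\left(5305 + 8492\right) + 20505}{-29438 + 10932} = \frac{13797 + 20505}{-18506} = 34302 \left(- \frac{1}{18506}\right) = - \frac{17151}{9253}$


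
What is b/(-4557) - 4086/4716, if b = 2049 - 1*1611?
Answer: -383065/397978 ≈ -0.96253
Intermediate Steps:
b = 438 (b = 2049 - 1611 = 438)
b/(-4557) - 4086/4716 = 438/(-4557) - 4086/4716 = 438*(-1/4557) - 4086*1/4716 = -146/1519 - 227/262 = -383065/397978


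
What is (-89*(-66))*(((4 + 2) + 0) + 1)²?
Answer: 287826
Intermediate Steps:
(-89*(-66))*(((4 + 2) + 0) + 1)² = 5874*((6 + 0) + 1)² = 5874*(6 + 1)² = 5874*7² = 5874*49 = 287826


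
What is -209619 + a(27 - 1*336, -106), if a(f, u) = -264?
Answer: -209883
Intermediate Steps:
-209619 + a(27 - 1*336, -106) = -209619 - 264 = -209883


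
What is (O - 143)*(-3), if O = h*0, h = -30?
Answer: 429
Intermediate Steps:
O = 0 (O = -30*0 = 0)
(O - 143)*(-3) = (0 - 143)*(-3) = -143*(-3) = 429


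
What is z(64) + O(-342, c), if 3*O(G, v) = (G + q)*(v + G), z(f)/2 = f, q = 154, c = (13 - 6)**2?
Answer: 55468/3 ≈ 18489.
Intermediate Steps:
c = 49 (c = 7**2 = 49)
z(f) = 2*f
O(G, v) = (154 + G)*(G + v)/3 (O(G, v) = ((G + 154)*(v + G))/3 = ((154 + G)*(G + v))/3 = (154 + G)*(G + v)/3)
z(64) + O(-342, c) = 2*64 + ((1/3)*(-342)**2 + (154/3)*(-342) + (154/3)*49 + (1/3)*(-342)*49) = 128 + ((1/3)*116964 - 17556 + 7546/3 - 5586) = 128 + (38988 - 17556 + 7546/3 - 5586) = 128 + 55084/3 = 55468/3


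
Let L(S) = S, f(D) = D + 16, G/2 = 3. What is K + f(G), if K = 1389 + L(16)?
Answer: 1427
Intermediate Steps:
G = 6 (G = 2*3 = 6)
f(D) = 16 + D
K = 1405 (K = 1389 + 16 = 1405)
K + f(G) = 1405 + (16 + 6) = 1405 + 22 = 1427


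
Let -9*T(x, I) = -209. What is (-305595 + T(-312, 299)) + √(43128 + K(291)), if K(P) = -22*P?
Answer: -2750146/9 + √36726 ≈ -3.0538e+5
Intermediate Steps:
T(x, I) = 209/9 (T(x, I) = -⅑*(-209) = 209/9)
(-305595 + T(-312, 299)) + √(43128 + K(291)) = (-305595 + 209/9) + √(43128 - 22*291) = -2750146/9 + √(43128 - 6402) = -2750146/9 + √36726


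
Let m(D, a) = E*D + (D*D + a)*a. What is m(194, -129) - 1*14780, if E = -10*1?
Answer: -4855123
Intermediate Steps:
E = -10
m(D, a) = -10*D + a*(a + D**2) (m(D, a) = -10*D + (D*D + a)*a = -10*D + (D**2 + a)*a = -10*D + (a + D**2)*a = -10*D + a*(a + D**2))
m(194, -129) - 1*14780 = ((-129)**2 - 10*194 - 129*194**2) - 1*14780 = (16641 - 1940 - 129*37636) - 14780 = (16641 - 1940 - 4855044) - 14780 = -4840343 - 14780 = -4855123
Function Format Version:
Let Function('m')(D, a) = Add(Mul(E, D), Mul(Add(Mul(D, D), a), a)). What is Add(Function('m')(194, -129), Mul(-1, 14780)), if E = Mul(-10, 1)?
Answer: -4855123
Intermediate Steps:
E = -10
Function('m')(D, a) = Add(Mul(-10, D), Mul(a, Add(a, Pow(D, 2)))) (Function('m')(D, a) = Add(Mul(-10, D), Mul(Add(Mul(D, D), a), a)) = Add(Mul(-10, D), Mul(Add(Pow(D, 2), a), a)) = Add(Mul(-10, D), Mul(Add(a, Pow(D, 2)), a)) = Add(Mul(-10, D), Mul(a, Add(a, Pow(D, 2)))))
Add(Function('m')(194, -129), Mul(-1, 14780)) = Add(Add(Pow(-129, 2), Mul(-10, 194), Mul(-129, Pow(194, 2))), Mul(-1, 14780)) = Add(Add(16641, -1940, Mul(-129, 37636)), -14780) = Add(Add(16641, -1940, -4855044), -14780) = Add(-4840343, -14780) = -4855123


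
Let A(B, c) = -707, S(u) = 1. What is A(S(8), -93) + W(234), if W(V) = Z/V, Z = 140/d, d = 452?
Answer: -18694459/26442 ≈ -707.00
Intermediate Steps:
Z = 35/113 (Z = 140/452 = 140*(1/452) = 35/113 ≈ 0.30973)
W(V) = 35/(113*V)
A(S(8), -93) + W(234) = -707 + (35/113)/234 = -707 + (35/113)*(1/234) = -707 + 35/26442 = -18694459/26442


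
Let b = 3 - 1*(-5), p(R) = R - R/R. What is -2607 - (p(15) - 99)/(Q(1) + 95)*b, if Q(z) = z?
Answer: -31199/12 ≈ -2599.9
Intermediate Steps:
p(R) = -1 + R (p(R) = R - 1*1 = R - 1 = -1 + R)
b = 8 (b = 3 + 5 = 8)
-2607 - (p(15) - 99)/(Q(1) + 95)*b = -2607 - ((-1 + 15) - 99)/(1 + 95)*8 = -2607 - (14 - 99)/96*8 = -2607 - (-85*1/96)*8 = -2607 - (-85)*8/96 = -2607 - 1*(-85/12) = -2607 + 85/12 = -31199/12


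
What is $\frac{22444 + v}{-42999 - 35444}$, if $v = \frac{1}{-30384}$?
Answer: $- \frac{681938495}{2383412112} \approx -0.28612$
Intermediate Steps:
$v = - \frac{1}{30384} \approx -3.2912 \cdot 10^{-5}$
$\frac{22444 + v}{-42999 - 35444} = \frac{22444 - \frac{1}{30384}}{-42999 - 35444} = \frac{681938495}{30384 \left(-78443\right)} = \frac{681938495}{30384} \left(- \frac{1}{78443}\right) = - \frac{681938495}{2383412112}$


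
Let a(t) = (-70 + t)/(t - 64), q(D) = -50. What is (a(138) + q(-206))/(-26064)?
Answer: 227/120546 ≈ 0.0018831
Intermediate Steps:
a(t) = (-70 + t)/(-64 + t)
(a(138) + q(-206))/(-26064) = ((-70 + 138)/(-64 + 138) - 50)/(-26064) = (68/74 - 50)*(-1/26064) = ((1/74)*68 - 50)*(-1/26064) = (34/37 - 50)*(-1/26064) = -1816/37*(-1/26064) = 227/120546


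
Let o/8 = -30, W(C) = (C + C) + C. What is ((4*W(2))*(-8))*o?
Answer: 46080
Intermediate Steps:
W(C) = 3*C (W(C) = 2*C + C = 3*C)
o = -240 (o = 8*(-30) = -240)
((4*W(2))*(-8))*o = ((4*(3*2))*(-8))*(-240) = ((4*6)*(-8))*(-240) = (24*(-8))*(-240) = -192*(-240) = 46080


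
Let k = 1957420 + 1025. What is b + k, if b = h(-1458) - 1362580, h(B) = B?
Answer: 594407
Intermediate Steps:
k = 1958445
b = -1364038 (b = -1458 - 1362580 = -1364038)
b + k = -1364038 + 1958445 = 594407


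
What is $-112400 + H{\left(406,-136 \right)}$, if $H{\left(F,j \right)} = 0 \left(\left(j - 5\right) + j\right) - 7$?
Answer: $-112407$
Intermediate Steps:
$H{\left(F,j \right)} = -7$ ($H{\left(F,j \right)} = 0 \left(\left(-5 + j\right) + j\right) - 7 = 0 \left(-5 + 2 j\right) - 7 = 0 - 7 = -7$)
$-112400 + H{\left(406,-136 \right)} = -112400 - 7 = -112407$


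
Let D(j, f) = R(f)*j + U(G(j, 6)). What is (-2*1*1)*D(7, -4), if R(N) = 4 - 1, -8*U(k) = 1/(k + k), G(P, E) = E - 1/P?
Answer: -13769/328 ≈ -41.979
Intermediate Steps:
U(k) = -1/(16*k) (U(k) = -1/(8*(k + k)) = -1/(2*k)/8 = -1/(16*k))
R(N) = 3
D(j, f) = 3*j - 1/(16*(6 - 1/j))
(-2*1*1)*D(7, -4) = (-2*1*1)*((1/16)*7*(-49 + 288*7)/(-1 + 6*7)) = (-2*1)*((1/16)*7*(-49 + 2016)/(-1 + 42)) = -7*1967/(8*41) = -2*13769/656 = -13769/328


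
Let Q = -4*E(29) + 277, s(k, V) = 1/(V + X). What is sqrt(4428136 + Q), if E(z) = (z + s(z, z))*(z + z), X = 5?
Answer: sqrt(1277864993)/17 ≈ 2102.8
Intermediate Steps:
s(k, V) = 1/(5 + V) (s(k, V) = 1/(V + 5) = 1/(5 + V))
E(z) = 2*z*(z + 1/(5 + z)) (E(z) = (z + 1/(5 + z))*(z + z) = (z + 1/(5 + z))*(2*z) = 2*z*(z + 1/(5 + z)))
Q = -109783/17 (Q = -8*29*(1 + 29*(5 + 29))/(5 + 29) + 277 = -8*29*(1 + 29*34)/34 + 277 = -8*29*(1 + 986)/34 + 277 = -8*29*987/34 + 277 = -4*28623/17 + 277 = -114492/17 + 277 = -109783/17 ≈ -6457.8)
sqrt(4428136 + Q) = sqrt(4428136 - 109783/17) = sqrt(75168529/17) = sqrt(1277864993)/17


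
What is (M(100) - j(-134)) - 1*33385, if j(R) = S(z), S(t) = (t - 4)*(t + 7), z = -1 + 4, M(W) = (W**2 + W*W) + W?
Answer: -13275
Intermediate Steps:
M(W) = W + 2*W**2 (M(W) = (W**2 + W**2) + W = 2*W**2 + W = W + 2*W**2)
z = 3
S(t) = (-4 + t)*(7 + t)
j(R) = -10 (j(R) = -28 + 3**2 + 3*3 = -28 + 9 + 9 = -10)
(M(100) - j(-134)) - 1*33385 = (100*(1 + 2*100) - 1*(-10)) - 1*33385 = (100*(1 + 200) + 10) - 33385 = (100*201 + 10) - 33385 = (20100 + 10) - 33385 = 20110 - 33385 = -13275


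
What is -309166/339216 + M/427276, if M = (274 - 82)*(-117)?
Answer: -472024865/489658296 ≈ -0.96399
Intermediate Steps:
M = -22464 (M = 192*(-117) = -22464)
-309166/339216 + M/427276 = -309166/339216 - 22464/427276 = -309166*1/339216 - 22464*1/427276 = -154583/169608 - 5616/106819 = -472024865/489658296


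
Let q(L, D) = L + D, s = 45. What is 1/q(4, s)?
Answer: 1/49 ≈ 0.020408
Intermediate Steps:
q(L, D) = D + L
1/q(4, s) = 1/(45 + 4) = 1/49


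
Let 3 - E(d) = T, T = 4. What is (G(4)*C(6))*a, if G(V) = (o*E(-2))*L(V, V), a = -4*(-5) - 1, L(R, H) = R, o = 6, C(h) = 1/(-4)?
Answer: 114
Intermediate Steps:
C(h) = -¼
E(d) = -1 (E(d) = 3 - 1*4 = 3 - 4 = -1)
a = 19 (a = 20 - 1 = 19)
G(V) = -6*V (G(V) = (6*(-1))*V = -6*V)
(G(4)*C(6))*a = (-6*4*(-¼))*19 = -24*(-¼)*19 = 6*19 = 114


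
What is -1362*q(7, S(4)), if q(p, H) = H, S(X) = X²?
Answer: -21792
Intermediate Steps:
-1362*q(7, S(4)) = -1362*4² = -1362*16 = -21792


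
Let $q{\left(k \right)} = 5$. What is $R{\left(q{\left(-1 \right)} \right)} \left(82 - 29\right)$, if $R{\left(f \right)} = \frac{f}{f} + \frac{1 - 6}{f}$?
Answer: $0$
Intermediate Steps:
$R{\left(f \right)} = 1 - \frac{5}{f}$ ($R{\left(f \right)} = 1 + \frac{1 - 6}{f} = 1 - \frac{5}{f}$)
$R{\left(q{\left(-1 \right)} \right)} \left(82 - 29\right) = \frac{-5 + 5}{5} \left(82 - 29\right) = \frac{1}{5} \cdot 0 \cdot 53 = 0 \cdot 53 = 0$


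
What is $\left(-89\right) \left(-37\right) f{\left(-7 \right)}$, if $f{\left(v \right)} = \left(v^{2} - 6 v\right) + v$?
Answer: $276612$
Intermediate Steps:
$f{\left(v \right)} = v^{2} - 5 v$
$\left(-89\right) \left(-37\right) f{\left(-7 \right)} = \left(-89\right) \left(-37\right) \left(- 7 \left(-5 - 7\right)\right) = 3293 \left(\left(-7\right) \left(-12\right)\right) = 3293 \cdot 84 = 276612$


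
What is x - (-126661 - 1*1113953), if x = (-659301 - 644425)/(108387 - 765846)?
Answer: 815654143552/657459 ≈ 1.2406e+6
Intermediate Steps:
x = 1303726/657459 (x = -1303726/(-657459) = -1303726*(-1/657459) = 1303726/657459 ≈ 1.9830)
x - (-126661 - 1*1113953) = 1303726/657459 - (-126661 - 1*1113953) = 1303726/657459 - (-126661 - 1113953) = 1303726/657459 - 1*(-1240614) = 1303726/657459 + 1240614 = 815654143552/657459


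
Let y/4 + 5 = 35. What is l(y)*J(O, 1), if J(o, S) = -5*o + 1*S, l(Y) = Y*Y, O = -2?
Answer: 158400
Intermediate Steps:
y = 120 (y = -20 + 4*35 = -20 + 140 = 120)
l(Y) = Y**2
J(o, S) = S - 5*o (J(o, S) = -5*o + S = S - 5*o)
l(y)*J(O, 1) = 120**2*(1 - 5*(-2)) = 14400*(1 + 10) = 14400*11 = 158400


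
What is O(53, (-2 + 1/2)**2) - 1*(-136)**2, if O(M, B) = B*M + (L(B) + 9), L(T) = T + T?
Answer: -73453/4 ≈ -18363.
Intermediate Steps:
L(T) = 2*T
O(M, B) = 9 + 2*B + B*M (O(M, B) = B*M + (2*B + 9) = B*M + (9 + 2*B) = 9 + 2*B + B*M)
O(53, (-2 + 1/2)**2) - 1*(-136)**2 = (9 + 2*(-2 + 1/2)**2 + (-2 + 1/2)**2*53) - 1*(-136)**2 = (9 + 2*(-2 + 1/2)**2 + (-2 + 1/2)**2*53) - 1*18496 = (9 + 2*(-3/2)**2 + (-3/2)**2*53) - 18496 = (9 + 2*(9/4) + (9/4)*53) - 18496 = (9 + 9/2 + 477/4) - 18496 = 531/4 - 18496 = -73453/4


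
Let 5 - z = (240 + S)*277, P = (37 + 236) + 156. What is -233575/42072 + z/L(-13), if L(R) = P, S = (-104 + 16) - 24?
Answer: -40812773/462792 ≈ -88.188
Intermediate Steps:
S = -112 (S = -88 - 24 = -112)
P = 429 (P = 273 + 156 = 429)
L(R) = 429
z = -35451 (z = 5 - (240 - 112)*277 = 5 - 128*277 = 5 - 1*35456 = 5 - 35456 = -35451)
-233575/42072 + z/L(-13) = -233575/42072 - 35451/429 = -233575*1/42072 - 35451*1/429 = -233575/42072 - 909/11 = -40812773/462792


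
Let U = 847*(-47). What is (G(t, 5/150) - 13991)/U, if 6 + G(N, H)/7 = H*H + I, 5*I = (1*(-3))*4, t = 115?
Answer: 12644813/35828100 ≈ 0.35293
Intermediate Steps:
I = -12/5 (I = ((1*(-3))*4)/5 = (-3*4)/5 = (⅕)*(-12) = -12/5 ≈ -2.4000)
G(N, H) = -294/5 + 7*H² (G(N, H) = -42 + 7*(H*H - 12/5) = -42 + 7*(H² - 12/5) = -42 + 7*(-12/5 + H²) = -42 + (-84/5 + 7*H²) = -294/5 + 7*H²)
U = -39809
(G(t, 5/150) - 13991)/U = ((-294/5 + 7*(5/150)²) - 13991)/(-39809) = ((-294/5 + 7*(5*(1/150))²) - 13991)*(-1/39809) = ((-294/5 + 7*(1/30)²) - 13991)*(-1/39809) = ((-294/5 + 7*(1/900)) - 13991)*(-1/39809) = ((-294/5 + 7/900) - 13991)*(-1/39809) = (-52913/900 - 13991)*(-1/39809) = -12644813/900*(-1/39809) = 12644813/35828100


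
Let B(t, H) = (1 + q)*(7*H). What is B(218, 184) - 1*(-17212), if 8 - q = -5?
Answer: 35244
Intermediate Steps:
q = 13 (q = 8 - 1*(-5) = 8 + 5 = 13)
B(t, H) = 98*H (B(t, H) = (1 + 13)*(7*H) = 14*(7*H) = 98*H)
B(218, 184) - 1*(-17212) = 98*184 - 1*(-17212) = 18032 + 17212 = 35244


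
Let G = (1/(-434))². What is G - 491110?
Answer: -92503515159/188356 ≈ -4.9111e+5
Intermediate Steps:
G = 1/188356 (G = (-1/434)² = 1/188356 ≈ 5.3091e-6)
G - 491110 = 1/188356 - 491110 = -92503515159/188356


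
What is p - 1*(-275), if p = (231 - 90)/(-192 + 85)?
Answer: 29284/107 ≈ 273.68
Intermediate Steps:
p = -141/107 (p = 141/(-107) = 141*(-1/107) = -141/107 ≈ -1.3178)
p - 1*(-275) = -141/107 - 1*(-275) = -141/107 + 275 = 29284/107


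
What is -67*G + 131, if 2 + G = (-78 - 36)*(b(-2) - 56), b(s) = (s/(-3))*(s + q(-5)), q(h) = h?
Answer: -463107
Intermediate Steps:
b(s) = -s*(-5 + s)/3 (b(s) = (s/(-3))*(s - 5) = (s*(-⅓))*(-5 + s) = (-s/3)*(-5 + s) = -s*(-5 + s)/3)
G = 6914 (G = -2 + (-78 - 36)*((⅓)*(-2)*(5 - 1*(-2)) - 56) = -2 - 114*((⅓)*(-2)*(5 + 2) - 56) = -2 - 114*((⅓)*(-2)*7 - 56) = -2 - 114*(-14/3 - 56) = -2 - 114*(-182/3) = -2 + 6916 = 6914)
-67*G + 131 = -67*6914 + 131 = -463238 + 131 = -463107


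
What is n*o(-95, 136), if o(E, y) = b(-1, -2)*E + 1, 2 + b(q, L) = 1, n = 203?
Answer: 19488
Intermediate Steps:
b(q, L) = -1 (b(q, L) = -2 + 1 = -1)
o(E, y) = 1 - E (o(E, y) = -E + 1 = 1 - E)
n*o(-95, 136) = 203*(1 - 1*(-95)) = 203*(1 + 95) = 203*96 = 19488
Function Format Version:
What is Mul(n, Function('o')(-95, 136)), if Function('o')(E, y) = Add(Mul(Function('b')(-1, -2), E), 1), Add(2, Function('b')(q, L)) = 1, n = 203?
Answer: 19488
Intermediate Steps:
Function('b')(q, L) = -1 (Function('b')(q, L) = Add(-2, 1) = -1)
Function('o')(E, y) = Add(1, Mul(-1, E)) (Function('o')(E, y) = Add(Mul(-1, E), 1) = Add(1, Mul(-1, E)))
Mul(n, Function('o')(-95, 136)) = Mul(203, Add(1, Mul(-1, -95))) = Mul(203, Add(1, 95)) = Mul(203, 96) = 19488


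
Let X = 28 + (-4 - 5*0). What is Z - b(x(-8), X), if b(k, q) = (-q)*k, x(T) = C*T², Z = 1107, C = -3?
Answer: -3501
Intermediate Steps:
X = 24 (X = 28 + (-4 + 0) = 28 - 4 = 24)
x(T) = -3*T²
b(k, q) = -k*q
Z - b(x(-8), X) = 1107 - (-1)*(-3*(-8)²)*24 = 1107 - (-1)*(-3*64)*24 = 1107 - (-1)*(-192)*24 = 1107 - 1*4608 = 1107 - 4608 = -3501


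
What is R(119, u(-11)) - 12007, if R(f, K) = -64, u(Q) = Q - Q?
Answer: -12071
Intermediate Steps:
u(Q) = 0
R(119, u(-11)) - 12007 = -64 - 12007 = -12071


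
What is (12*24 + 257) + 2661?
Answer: 3206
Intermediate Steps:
(12*24 + 257) + 2661 = (288 + 257) + 2661 = 545 + 2661 = 3206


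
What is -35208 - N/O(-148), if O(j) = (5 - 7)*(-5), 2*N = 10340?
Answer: -35725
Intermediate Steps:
N = 5170 (N = (½)*10340 = 5170)
O(j) = 10 (O(j) = -2*(-5) = 10)
-35208 - N/O(-148) = -35208 - 5170/10 = -35208 - 1*517 = -35208 - 517 = -35725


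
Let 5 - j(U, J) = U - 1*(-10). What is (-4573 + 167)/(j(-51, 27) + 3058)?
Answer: -2203/1552 ≈ -1.4195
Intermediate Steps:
j(U, J) = -5 - U (j(U, J) = 5 - (U - 1*(-10)) = 5 - (U + 10) = 5 - (10 + U) = 5 + (-10 - U) = -5 - U)
(-4573 + 167)/(j(-51, 27) + 3058) = (-4573 + 167)/((-5 - 1*(-51)) + 3058) = -4406/((-5 + 51) + 3058) = -4406/(46 + 3058) = -4406/3104 = -4406*1/3104 = -2203/1552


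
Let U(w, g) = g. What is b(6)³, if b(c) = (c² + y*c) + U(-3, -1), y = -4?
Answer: 1331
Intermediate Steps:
b(c) = -1 + c² - 4*c (b(c) = (c² - 4*c) - 1 = -1 + c² - 4*c)
b(6)³ = (-1 + 6² - 4*6)³ = (-1 + 36 - 24)³ = 11³ = 1331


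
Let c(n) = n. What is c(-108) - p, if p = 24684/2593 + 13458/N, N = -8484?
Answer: -425069293/3666502 ≈ -115.93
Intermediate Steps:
p = 29087077/3666502 (p = 24684/2593 + 13458/(-8484) = 24684*(1/2593) + 13458*(-1/8484) = 24684/2593 - 2243/1414 = 29087077/3666502 ≈ 7.9332)
c(-108) - p = -108 - 1*29087077/3666502 = -108 - 29087077/3666502 = -425069293/3666502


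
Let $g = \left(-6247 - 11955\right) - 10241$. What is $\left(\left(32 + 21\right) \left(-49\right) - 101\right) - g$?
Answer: $25745$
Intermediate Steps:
$g = -28443$ ($g = -18202 - 10241 = -28443$)
$\left(\left(32 + 21\right) \left(-49\right) - 101\right) - g = \left(\left(32 + 21\right) \left(-49\right) - 101\right) - -28443 = \left(53 \left(-49\right) - 101\right) + 28443 = \left(-2597 - 101\right) + 28443 = -2698 + 28443 = 25745$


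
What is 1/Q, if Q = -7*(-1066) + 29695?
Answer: 1/37157 ≈ 2.6913e-5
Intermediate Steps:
Q = 37157 (Q = 7462 + 29695 = 37157)
1/Q = 1/37157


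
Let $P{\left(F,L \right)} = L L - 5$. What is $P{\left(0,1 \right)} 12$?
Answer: $-48$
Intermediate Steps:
$P{\left(F,L \right)} = -5 + L^{2}$ ($P{\left(F,L \right)} = L^{2} - 5 = -5 + L^{2}$)
$P{\left(0,1 \right)} 12 = \left(-5 + 1^{2}\right) 12 = \left(-5 + 1\right) 12 = \left(-4\right) 12 = -48$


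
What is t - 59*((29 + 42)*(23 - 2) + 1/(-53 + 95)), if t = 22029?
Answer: -2769539/42 ≈ -65941.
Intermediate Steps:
t - 59*((29 + 42)*(23 - 2) + 1/(-53 + 95)) = 22029 - 59*((29 + 42)*(23 - 2) + 1/(-53 + 95)) = 22029 - 59*(71*21 + 1/42) = 22029 - 59*(1491 + 1/42) = 22029 - 59*62623/42 = 22029 - 3694757/42 = -2769539/42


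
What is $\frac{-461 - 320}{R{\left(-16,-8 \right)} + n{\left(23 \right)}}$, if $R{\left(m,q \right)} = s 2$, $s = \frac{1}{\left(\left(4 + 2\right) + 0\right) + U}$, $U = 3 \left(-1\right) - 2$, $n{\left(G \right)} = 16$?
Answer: $- \frac{781}{18} \approx -43.389$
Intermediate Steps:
$U = -5$ ($U = -3 - 2 = -5$)
$s = 1$ ($s = \frac{1}{\left(\left(4 + 2\right) + 0\right) - 5} = \frac{1}{\left(6 + 0\right) - 5} = \frac{1}{6 - 5} = 1^{-1} = 1$)
$R{\left(m,q \right)} = 2$ ($R{\left(m,q \right)} = 1 \cdot 2 = 2$)
$\frac{-461 - 320}{R{\left(-16,-8 \right)} + n{\left(23 \right)}} = \frac{-461 - 320}{2 + 16} = - \frac{781}{18}$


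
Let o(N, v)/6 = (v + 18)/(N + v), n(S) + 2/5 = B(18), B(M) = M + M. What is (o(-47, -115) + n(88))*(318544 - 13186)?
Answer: 538549726/45 ≈ 1.1968e+7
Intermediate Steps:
B(M) = 2*M
n(S) = 178/5 (n(S) = -2/5 + 2*18 = -2/5 + 36 = 178/5)
o(N, v) = 6*(18 + v)/(N + v) (o(N, v) = 6*((v + 18)/(N + v)) = 6*((18 + v)/(N + v)) = 6*(18 + v)/(N + v))
(o(-47, -115) + n(88))*(318544 - 13186) = (6*(18 - 115)/(-47 - 115) + 178/5)*(318544 - 13186) = (6*(-97)/(-162) + 178/5)*305358 = (6*(-1/162)*(-97) + 178/5)*305358 = (97/27 + 178/5)*305358 = (5291/135)*305358 = 538549726/45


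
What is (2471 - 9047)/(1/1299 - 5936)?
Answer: 8542224/7710863 ≈ 1.1078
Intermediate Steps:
(2471 - 9047)/(1/1299 - 5936) = -6576/(1/1299 - 5936) = -6576/(-7710863/1299) = -6576*(-1299/7710863) = 8542224/7710863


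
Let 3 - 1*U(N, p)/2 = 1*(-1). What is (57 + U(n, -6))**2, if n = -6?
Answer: 4225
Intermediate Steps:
U(N, p) = 8 (U(N, p) = 6 - 2*(-1) = 6 + 2 = 8)
(57 + U(n, -6))**2 = (57 + 8)**2 = 65**2 = 4225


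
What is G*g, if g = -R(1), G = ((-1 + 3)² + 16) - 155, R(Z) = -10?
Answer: -1350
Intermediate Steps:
G = -135 (G = (2² + 16) - 155 = (4 + 16) - 155 = 20 - 155 = -135)
g = 10 (g = -1*(-10) = 10)
G*g = -135*10 = -1350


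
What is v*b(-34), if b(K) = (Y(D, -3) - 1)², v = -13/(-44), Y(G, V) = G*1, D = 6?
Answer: 325/44 ≈ 7.3864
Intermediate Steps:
Y(G, V) = G
v = 13/44 (v = -13*(-1/44) = 13/44 ≈ 0.29545)
b(K) = 25 (b(K) = (6 - 1)² = 5² = 25)
v*b(-34) = (13/44)*25 = 325/44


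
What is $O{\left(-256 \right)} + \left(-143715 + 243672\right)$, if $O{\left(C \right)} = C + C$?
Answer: $99445$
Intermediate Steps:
$O{\left(C \right)} = 2 C$
$O{\left(-256 \right)} + \left(-143715 + 243672\right) = 2 \left(-256\right) + \left(-143715 + 243672\right) = -512 + 99957 = 99445$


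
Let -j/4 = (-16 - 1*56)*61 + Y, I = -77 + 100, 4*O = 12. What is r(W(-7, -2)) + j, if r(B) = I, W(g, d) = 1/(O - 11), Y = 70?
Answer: 17311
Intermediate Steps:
O = 3 (O = (1/4)*12 = 3)
W(g, d) = -1/8 (W(g, d) = 1/(3 - 11) = 1/(-8) = -1/8)
I = 23
r(B) = 23
j = 17288 (j = -4*((-16 - 1*56)*61 + 70) = -4*((-16 - 56)*61 + 70) = -4*(-72*61 + 70) = -4*(-4392 + 70) = -4*(-4322) = 17288)
r(W(-7, -2)) + j = 23 + 17288 = 17311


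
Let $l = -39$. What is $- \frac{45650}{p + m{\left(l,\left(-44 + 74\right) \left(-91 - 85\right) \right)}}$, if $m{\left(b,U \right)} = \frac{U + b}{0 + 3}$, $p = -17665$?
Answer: $\frac{22825}{9719} \approx 2.3485$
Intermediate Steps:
$m{\left(b,U \right)} = \frac{U}{3} + \frac{b}{3}$ ($m{\left(b,U \right)} = \frac{U + b}{3} = \left(U + b\right) \frac{1}{3} = \frac{U}{3} + \frac{b}{3}$)
$- \frac{45650}{p + m{\left(l,\left(-44 + 74\right) \left(-91 - 85\right) \right)}} = - \frac{45650}{-17665 + \left(\frac{\left(-44 + 74\right) \left(-91 - 85\right)}{3} + \frac{1}{3} \left(-39\right)\right)} = - \frac{45650}{-17665 + \left(\frac{30 \left(-176\right)}{3} - 13\right)} = - \frac{45650}{-17665 + \left(\frac{1}{3} \left(-5280\right) - 13\right)} = - \frac{45650}{-17665 - 1773} = - \frac{45650}{-19438} = \left(-45650\right) \left(- \frac{1}{19438}\right) = \frac{22825}{9719}$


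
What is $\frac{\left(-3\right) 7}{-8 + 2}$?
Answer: $\frac{7}{2} \approx 3.5$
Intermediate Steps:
$\frac{\left(-3\right) 7}{-8 + 2} = - \frac{21}{-6} = \left(-21\right) \left(- \frac{1}{6}\right) = \frac{7}{2}$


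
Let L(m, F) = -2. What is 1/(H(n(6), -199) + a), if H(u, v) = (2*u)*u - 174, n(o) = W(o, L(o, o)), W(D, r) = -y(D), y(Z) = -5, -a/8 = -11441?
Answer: 1/91404 ≈ 1.0940e-5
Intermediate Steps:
a = 91528 (a = -8*(-11441) = 91528)
W(D, r) = 5 (W(D, r) = -1*(-5) = 5)
n(o) = 5
H(u, v) = -174 + 2*u**2 (H(u, v) = 2*u**2 - 174 = -174 + 2*u**2)
1/(H(n(6), -199) + a) = 1/((-174 + 2*5**2) + 91528) = 1/((-174 + 2*25) + 91528) = 1/((-174 + 50) + 91528) = 1/(-124 + 91528) = 1/91404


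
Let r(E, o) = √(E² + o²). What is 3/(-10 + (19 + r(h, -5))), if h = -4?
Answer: 27/40 - 3*√41/40 ≈ 0.19477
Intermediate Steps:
3/(-10 + (19 + r(h, -5))) = 3/(-10 + (19 + √((-4)² + (-5)²))) = 3/(-10 + (19 + √(16 + 25))) = 3/(-10 + (19 + √41)) = 3/(9 + √41)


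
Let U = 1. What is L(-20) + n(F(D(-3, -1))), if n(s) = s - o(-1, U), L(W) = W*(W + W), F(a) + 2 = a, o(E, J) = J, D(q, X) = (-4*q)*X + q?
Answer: 782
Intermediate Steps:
D(q, X) = q - 4*X*q (D(q, X) = -4*X*q + q = q - 4*X*q)
F(a) = -2 + a
L(W) = 2*W² (L(W) = W*(2*W) = 2*W²)
n(s) = -1 + s (n(s) = s - 1*1 = s - 1 = -1 + s)
L(-20) + n(F(D(-3, -1))) = 2*(-20)² + (-1 + (-2 - 3*(1 - 4*(-1)))) = 2*400 + (-1 + (-2 - 3*(1 + 4))) = 800 + (-1 + (-2 - 3*5)) = 800 + (-1 + (-2 - 15)) = 800 + (-1 - 17) = 800 - 18 = 782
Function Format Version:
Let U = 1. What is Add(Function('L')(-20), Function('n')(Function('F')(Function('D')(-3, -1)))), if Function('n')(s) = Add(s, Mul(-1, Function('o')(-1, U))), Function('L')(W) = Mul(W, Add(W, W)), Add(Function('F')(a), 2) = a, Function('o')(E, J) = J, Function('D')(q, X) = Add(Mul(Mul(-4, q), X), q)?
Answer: 782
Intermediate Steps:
Function('D')(q, X) = Add(q, Mul(-4, X, q)) (Function('D')(q, X) = Add(Mul(-4, X, q), q) = Add(q, Mul(-4, X, q)))
Function('F')(a) = Add(-2, a)
Function('L')(W) = Mul(2, Pow(W, 2)) (Function('L')(W) = Mul(W, Mul(2, W)) = Mul(2, Pow(W, 2)))
Function('n')(s) = Add(-1, s) (Function('n')(s) = Add(s, Mul(-1, 1)) = Add(s, -1) = Add(-1, s))
Add(Function('L')(-20), Function('n')(Function('F')(Function('D')(-3, -1)))) = Add(Mul(2, Pow(-20, 2)), Add(-1, Add(-2, Mul(-3, Add(1, Mul(-4, -1)))))) = Add(Mul(2, 400), Add(-1, Add(-2, Mul(-3, Add(1, 4))))) = Add(800, Add(-1, Add(-2, Mul(-3, 5)))) = Add(800, Add(-1, Add(-2, -15))) = Add(800, Add(-1, -17)) = Add(800, -18) = 782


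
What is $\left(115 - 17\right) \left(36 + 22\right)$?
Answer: $5684$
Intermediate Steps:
$\left(115 - 17\right) \left(36 + 22\right) = 98 \cdot 58 = 5684$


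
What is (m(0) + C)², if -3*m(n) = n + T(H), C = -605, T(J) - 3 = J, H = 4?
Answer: 3319684/9 ≈ 3.6885e+5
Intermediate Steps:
T(J) = 3 + J
m(n) = -7/3 - n/3 (m(n) = -(n + (3 + 4))/3 = -(n + 7)/3 = -(7 + n)/3 = -7/3 - n/3)
(m(0) + C)² = ((-7/3 - ⅓*0) - 605)² = ((-7/3 + 0) - 605)² = (-7/3 - 605)² = (-1822/3)² = 3319684/9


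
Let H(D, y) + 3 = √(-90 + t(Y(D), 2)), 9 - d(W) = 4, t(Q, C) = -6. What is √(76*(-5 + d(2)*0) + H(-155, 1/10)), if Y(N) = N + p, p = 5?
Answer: √(-383 + 4*I*√6) ≈ 0.2503 + 19.572*I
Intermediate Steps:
Y(N) = 5 + N (Y(N) = N + 5 = 5 + N)
d(W) = 5 (d(W) = 9 - 1*4 = 9 - 4 = 5)
H(D, y) = -3 + 4*I*√6 (H(D, y) = -3 + √(-90 - 6) = -3 + √(-96) = -3 + 4*I*√6)
√(76*(-5 + d(2)*0) + H(-155, 1/10)) = √(76*(-5 + 5*0) + (-3 + 4*I*√6)) = √(76*(-5 + 0) + (-3 + 4*I*√6)) = √(76*(-5) + (-3 + 4*I*√6)) = √(-380 + (-3 + 4*I*√6)) = √(-383 + 4*I*√6)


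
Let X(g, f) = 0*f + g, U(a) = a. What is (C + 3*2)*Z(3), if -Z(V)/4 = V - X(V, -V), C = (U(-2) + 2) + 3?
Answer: 0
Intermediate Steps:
X(g, f) = g (X(g, f) = 0 + g = g)
C = 3 (C = (-2 + 2) + 3 = 0 + 3 = 3)
Z(V) = 0 (Z(V) = -4*(V - V) = -4*0 = 0)
(C + 3*2)*Z(3) = (3 + 3*2)*0 = (3 + 6)*0 = 9*0 = 0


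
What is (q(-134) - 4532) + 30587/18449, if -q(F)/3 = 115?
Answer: -89945186/18449 ≈ -4875.3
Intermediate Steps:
q(F) = -345 (q(F) = -3*115 = -345)
(q(-134) - 4532) + 30587/18449 = (-345 - 4532) + 30587/18449 = -4877 + 30587*(1/18449) = -4877 + 30587/18449 = -89945186/18449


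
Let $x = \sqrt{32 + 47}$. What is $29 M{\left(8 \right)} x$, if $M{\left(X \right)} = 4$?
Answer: $116 \sqrt{79} \approx 1031.0$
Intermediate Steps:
$x = \sqrt{79} \approx 8.8882$
$29 M{\left(8 \right)} x = 29 \cdot 4 \sqrt{79} = 116 \sqrt{79}$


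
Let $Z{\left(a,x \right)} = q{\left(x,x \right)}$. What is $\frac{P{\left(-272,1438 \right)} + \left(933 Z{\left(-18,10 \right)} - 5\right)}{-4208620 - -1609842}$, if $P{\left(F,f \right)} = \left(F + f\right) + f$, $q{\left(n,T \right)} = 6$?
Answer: $- \frac{1171}{371254} \approx -0.0031542$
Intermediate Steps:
$P{\left(F,f \right)} = F + 2 f$
$Z{\left(a,x \right)} = 6$
$\frac{P{\left(-272,1438 \right)} + \left(933 Z{\left(-18,10 \right)} - 5\right)}{-4208620 - -1609842} = \frac{\left(-272 + 2 \cdot 1438\right) + \left(933 \cdot 6 - 5\right)}{-4208620 - -1609842} = \frac{\left(-272 + 2876\right) + \left(5598 - 5\right)}{-4208620 + \left(-589148 + 2198990\right)} = \frac{2604 + 5593}{-4208620 + 1609842} = \frac{8197}{-2598778} = 8197 \left(- \frac{1}{2598778}\right) = - \frac{1171}{371254}$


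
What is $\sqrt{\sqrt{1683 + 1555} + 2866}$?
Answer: $\sqrt{2866 + \sqrt{3238}} \approx 54.064$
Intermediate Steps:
$\sqrt{\sqrt{1683 + 1555} + 2866} = \sqrt{\sqrt{3238} + 2866} = \sqrt{2866 + \sqrt{3238}}$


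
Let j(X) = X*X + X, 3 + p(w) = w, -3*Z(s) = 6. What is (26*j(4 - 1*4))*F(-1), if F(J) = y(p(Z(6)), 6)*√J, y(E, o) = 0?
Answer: 0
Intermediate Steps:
Z(s) = -2 (Z(s) = -⅓*6 = -2)
p(w) = -3 + w
j(X) = X + X² (j(X) = X² + X = X + X²)
F(J) = 0 (F(J) = 0*√J = 0)
(26*j(4 - 1*4))*F(-1) = (26*((4 - 1*4)*(1 + (4 - 1*4))))*0 = (26*((4 - 4)*(1 + (4 - 4))))*0 = (26*(0*(1 + 0)))*0 = (26*(0*1))*0 = (26*0)*0 = 0*0 = 0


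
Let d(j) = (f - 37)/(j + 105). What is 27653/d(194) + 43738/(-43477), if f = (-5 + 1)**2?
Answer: -51354213331/130431 ≈ -3.9373e+5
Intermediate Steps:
f = 16 (f = (-4)**2 = 16)
d(j) = -21/(105 + j) (d(j) = (16 - 37)/(j + 105) = -21/(105 + j))
27653/d(194) + 43738/(-43477) = 27653/((-21/(105 + 194))) + 43738/(-43477) = 27653/((-21/299)) + 43738*(-1/43477) = 27653/((-21*1/299)) - 43738/43477 = 27653/(-21/299) - 43738/43477 = 27653*(-299/21) - 43738/43477 = -8268247/21 - 43738/43477 = -51354213331/130431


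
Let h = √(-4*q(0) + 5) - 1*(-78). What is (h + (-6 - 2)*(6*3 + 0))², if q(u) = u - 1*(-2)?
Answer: (66 - I*√3)² ≈ 4353.0 - 228.63*I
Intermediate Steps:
q(u) = 2 + u (q(u) = u + 2 = 2 + u)
h = 78 + I*√3 (h = √(-4*(2 + 0) + 5) - 1*(-78) = √(-4*2 + 5) + 78 = √(-8 + 5) + 78 = √(-3) + 78 = I*√3 + 78 = 78 + I*√3 ≈ 78.0 + 1.732*I)
(h + (-6 - 2)*(6*3 + 0))² = ((78 + I*√3) + (-6 - 2)*(6*3 + 0))² = ((78 + I*√3) - 8*(18 + 0))² = ((78 + I*√3) - 8*18)² = ((78 + I*√3) - 144)² = (-66 + I*√3)²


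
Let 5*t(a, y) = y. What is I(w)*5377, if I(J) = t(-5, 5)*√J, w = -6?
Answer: 5377*I*√6 ≈ 13171.0*I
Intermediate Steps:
t(a, y) = y/5
I(J) = √J (I(J) = ((⅕)*5)*√J = 1*√J = √J)
I(w)*5377 = √(-6)*5377 = (I*√6)*5377 = 5377*I*√6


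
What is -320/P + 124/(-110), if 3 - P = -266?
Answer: -34278/14795 ≈ -2.3169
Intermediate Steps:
P = 269 (P = 3 - 1*(-266) = 3 + 266 = 269)
-320/P + 124/(-110) = -320/269 + 124/(-110) = -320*1/269 + 124*(-1/110) = -320/269 - 62/55 = -34278/14795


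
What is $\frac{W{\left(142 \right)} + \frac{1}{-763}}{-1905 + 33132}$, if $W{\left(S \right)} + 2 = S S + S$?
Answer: $\frac{15491951}{23826201} \approx 0.65021$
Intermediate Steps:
$W{\left(S \right)} = -2 + S + S^{2}$ ($W{\left(S \right)} = -2 + \left(S S + S\right) = -2 + \left(S^{2} + S\right) = -2 + \left(S + S^{2}\right) = -2 + S + S^{2}$)
$\frac{W{\left(142 \right)} + \frac{1}{-763}}{-1905 + 33132} = \frac{\left(-2 + 142 + 142^{2}\right) + \frac{1}{-763}}{-1905 + 33132} = \frac{\left(-2 + 142 + 20164\right) - \frac{1}{763}}{31227} = \left(20304 - \frac{1}{763}\right) \frac{1}{31227} = \frac{15491951}{763} \cdot \frac{1}{31227} = \frac{15491951}{23826201}$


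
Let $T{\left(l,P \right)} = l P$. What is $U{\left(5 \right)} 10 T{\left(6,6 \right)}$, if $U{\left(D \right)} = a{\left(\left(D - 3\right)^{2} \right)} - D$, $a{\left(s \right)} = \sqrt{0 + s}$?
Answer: $-1080$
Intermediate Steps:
$T{\left(l,P \right)} = P l$
$a{\left(s \right)} = \sqrt{s}$
$U{\left(D \right)} = \sqrt{\left(-3 + D\right)^{2}} - D$ ($U{\left(D \right)} = \sqrt{\left(D - 3\right)^{2}} - D = \sqrt{\left(-3 + D\right)^{2}} - D$)
$U{\left(5 \right)} 10 T{\left(6,6 \right)} = \left(\sqrt{\left(-3 + 5\right)^{2}} - 5\right) 10 \cdot 6 \cdot 6 = \left(\sqrt{2^{2}} - 5\right) 10 \cdot 36 = \left(\sqrt{4} - 5\right) 10 \cdot 36 = \left(2 - 5\right) 10 \cdot 36 = \left(-3\right) 10 \cdot 36 = \left(-30\right) 36 = -1080$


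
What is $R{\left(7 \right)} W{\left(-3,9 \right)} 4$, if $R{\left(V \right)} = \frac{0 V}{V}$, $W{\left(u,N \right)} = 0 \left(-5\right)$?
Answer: $0$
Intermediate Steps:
$W{\left(u,N \right)} = 0$
$R{\left(V \right)} = 0$ ($R{\left(V \right)} = \frac{0}{V} = 0$)
$R{\left(7 \right)} W{\left(-3,9 \right)} 4 = 0 \cdot 0 \cdot 4 = 0 \cdot 4 = 0$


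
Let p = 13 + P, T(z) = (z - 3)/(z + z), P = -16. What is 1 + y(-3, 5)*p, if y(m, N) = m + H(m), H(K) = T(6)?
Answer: 37/4 ≈ 9.2500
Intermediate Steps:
T(z) = (-3 + z)/(2*z) (T(z) = (-3 + z)/((2*z)) = (-3 + z)*(1/(2*z)) = (-3 + z)/(2*z))
H(K) = ¼ (H(K) = (½)*(-3 + 6)/6 = (½)*(⅙)*3 = ¼)
p = -3 (p = 13 - 16 = -3)
y(m, N) = ¼ + m (y(m, N) = m + ¼ = ¼ + m)
1 + y(-3, 5)*p = 1 + (¼ - 3)*(-3) = 1 - 11/4*(-3) = 1 + 33/4 = 37/4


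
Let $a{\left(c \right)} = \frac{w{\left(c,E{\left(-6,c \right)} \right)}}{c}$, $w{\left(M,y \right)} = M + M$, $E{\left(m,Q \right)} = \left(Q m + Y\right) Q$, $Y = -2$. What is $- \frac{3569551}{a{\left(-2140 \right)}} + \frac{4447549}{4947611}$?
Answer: $- \frac{17660740897563}{9895222} \approx -1.7848 \cdot 10^{6}$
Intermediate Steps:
$E{\left(m,Q \right)} = Q \left(-2 + Q m\right)$ ($E{\left(m,Q \right)} = \left(Q m - 2\right) Q = \left(-2 + Q m\right) Q = Q \left(-2 + Q m\right)$)
$w{\left(M,y \right)} = 2 M$
$a{\left(c \right)} = 2$ ($a{\left(c \right)} = \frac{2 c}{c} = 2$)
$- \frac{3569551}{a{\left(-2140 \right)}} + \frac{4447549}{4947611} = - \frac{3569551}{2} + \frac{4447549}{4947611} = - \frac{17660740897563}{9895222}$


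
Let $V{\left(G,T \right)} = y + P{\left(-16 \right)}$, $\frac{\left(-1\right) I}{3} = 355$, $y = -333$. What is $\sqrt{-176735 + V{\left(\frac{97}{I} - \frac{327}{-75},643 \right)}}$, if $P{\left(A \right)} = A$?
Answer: $6 i \sqrt{4919} \approx 420.81 i$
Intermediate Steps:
$I = -1065$ ($I = \left(-3\right) 355 = -1065$)
$V{\left(G,T \right)} = -349$ ($V{\left(G,T \right)} = -333 - 16 = -349$)
$\sqrt{-176735 + V{\left(\frac{97}{I} - \frac{327}{-75},643 \right)}} = \sqrt{-176735 - 349} = \sqrt{-177084} = 6 i \sqrt{4919}$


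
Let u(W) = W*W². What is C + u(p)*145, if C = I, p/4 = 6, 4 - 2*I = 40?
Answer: 2004462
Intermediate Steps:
I = -18 (I = 2 - ½*40 = 2 - 20 = -18)
p = 24 (p = 4*6 = 24)
C = -18
u(W) = W³
C + u(p)*145 = -18 + 24³*145 = -18 + 13824*145 = -18 + 2004480 = 2004462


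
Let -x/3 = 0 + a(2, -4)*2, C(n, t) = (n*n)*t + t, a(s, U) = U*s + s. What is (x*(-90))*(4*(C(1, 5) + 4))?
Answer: -181440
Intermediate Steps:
a(s, U) = s + U*s
C(n, t) = t + t*n**2 (C(n, t) = n**2*t + t = t*n**2 + t = t + t*n**2)
x = 36 (x = -3*(0 + (2*(1 - 4))*2) = -3*(0 + (2*(-3))*2) = -3*(0 - 6*2) = -3*(0 - 12) = -3*(-12) = 36)
(x*(-90))*(4*(C(1, 5) + 4)) = (36*(-90))*(4*(5*(1 + 1**2) + 4)) = -12960*(5*(1 + 1) + 4) = -12960*(5*2 + 4) = -12960*(10 + 4) = -12960*14 = -3240*56 = -181440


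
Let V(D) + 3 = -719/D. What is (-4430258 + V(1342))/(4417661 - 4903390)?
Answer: 5945410981/651848318 ≈ 9.1208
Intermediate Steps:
V(D) = -3 - 719/D
(-4430258 + V(1342))/(4417661 - 4903390) = (-4430258 + (-3 - 719/1342))/(4417661 - 4903390) = (-4430258 + (-3 - 719*1/1342))/(-485729) = (-4430258 + (-3 - 719/1342))*(-1/485729) = (-4430258 - 4745/1342)*(-1/485729) = -5945410981/1342*(-1/485729) = 5945410981/651848318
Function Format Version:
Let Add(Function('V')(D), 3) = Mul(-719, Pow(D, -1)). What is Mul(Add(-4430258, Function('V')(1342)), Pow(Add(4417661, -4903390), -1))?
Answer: Rational(5945410981, 651848318) ≈ 9.1208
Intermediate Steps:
Function('V')(D) = Add(-3, Mul(-719, Pow(D, -1)))
Mul(Add(-4430258, Function('V')(1342)), Pow(Add(4417661, -4903390), -1)) = Mul(Add(-4430258, Add(-3, Mul(-719, Pow(1342, -1)))), Pow(Add(4417661, -4903390), -1)) = Mul(Add(-4430258, Add(-3, Mul(-719, Rational(1, 1342)))), Pow(-485729, -1)) = Mul(Add(-4430258, Add(-3, Rational(-719, 1342))), Rational(-1, 485729)) = Mul(Add(-4430258, Rational(-4745, 1342)), Rational(-1, 485729)) = Mul(Rational(-5945410981, 1342), Rational(-1, 485729)) = Rational(5945410981, 651848318)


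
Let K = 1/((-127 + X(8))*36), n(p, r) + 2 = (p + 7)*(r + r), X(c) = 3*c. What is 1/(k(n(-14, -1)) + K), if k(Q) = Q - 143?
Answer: -3708/485749 ≈ -0.0076336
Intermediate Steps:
n(p, r) = -2 + 2*r*(7 + p) (n(p, r) = -2 + (p + 7)*(r + r) = -2 + (7 + p)*(2*r) = -2 + 2*r*(7 + p))
k(Q) = -143 + Q
K = -1/3708 (K = 1/((-127 + 3*8)*36) = 1/((-127 + 24)*36) = 1/(-103*36) = 1/(-3708) = -1/3708 ≈ -0.00026969)
1/(k(n(-14, -1)) + K) = 1/((-143 + (-2 + 14*(-1) + 2*(-14)*(-1))) - 1/3708) = 1/((-143 + (-2 - 14 + 28)) - 1/3708) = 1/((-143 + 12) - 1/3708) = 1/(-131 - 1/3708) = 1/(-485749/3708) = -3708/485749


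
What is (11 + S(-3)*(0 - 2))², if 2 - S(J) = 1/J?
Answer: 361/9 ≈ 40.111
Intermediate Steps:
S(J) = 2 - 1/J
(11 + S(-3)*(0 - 2))² = (11 + (2 - 1/(-3))*(0 - 2))² = (11 + (2 - 1*(-⅓))*(-2))² = (11 + (2 + ⅓)*(-2))² = (11 + (7/3)*(-2))² = (11 - 14/3)² = (19/3)² = 361/9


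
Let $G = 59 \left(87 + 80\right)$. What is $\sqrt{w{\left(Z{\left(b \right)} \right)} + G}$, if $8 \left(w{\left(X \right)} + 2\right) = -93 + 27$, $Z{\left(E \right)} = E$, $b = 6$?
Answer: $\frac{\sqrt{39371}}{2} \approx 99.211$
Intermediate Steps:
$G = 9853$ ($G = 59 \cdot 167 = 9853$)
$w{\left(X \right)} = - \frac{41}{4}$ ($w{\left(X \right)} = -2 + \frac{-93 + 27}{8} = -2 + \frac{1}{8} \left(-66\right) = -2 - \frac{33}{4} = - \frac{41}{4}$)
$\sqrt{w{\left(Z{\left(b \right)} \right)} + G} = \sqrt{- \frac{41}{4} + 9853} = \sqrt{\frac{39371}{4}} = \frac{\sqrt{39371}}{2}$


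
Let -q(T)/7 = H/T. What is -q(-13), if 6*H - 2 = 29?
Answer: -217/78 ≈ -2.7821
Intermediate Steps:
H = 31/6 (H = ⅓ + (⅙)*29 = ⅓ + 29/6 = 31/6 ≈ 5.1667)
q(T) = -217/(6*T)
-q(-13) = -(-217)/(6*(-13)) = -(-217)*(-1)/(6*13) = -1*217/78 = -217/78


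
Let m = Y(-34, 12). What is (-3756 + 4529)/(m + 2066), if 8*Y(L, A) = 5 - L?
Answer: 6184/16567 ≈ 0.37327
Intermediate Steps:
Y(L, A) = 5/8 - L/8 (Y(L, A) = (5 - L)/8 = 5/8 - L/8)
m = 39/8 (m = 5/8 - ⅛*(-34) = 5/8 + 17/4 = 39/8 ≈ 4.8750)
(-3756 + 4529)/(m + 2066) = (-3756 + 4529)/(39/8 + 2066) = 773/(16567/8) = 773*(8/16567) = 6184/16567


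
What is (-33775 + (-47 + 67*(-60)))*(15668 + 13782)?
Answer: -1114446900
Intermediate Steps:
(-33775 + (-47 + 67*(-60)))*(15668 + 13782) = (-33775 + (-47 - 4020))*29450 = (-33775 - 4067)*29450 = -37842*29450 = -1114446900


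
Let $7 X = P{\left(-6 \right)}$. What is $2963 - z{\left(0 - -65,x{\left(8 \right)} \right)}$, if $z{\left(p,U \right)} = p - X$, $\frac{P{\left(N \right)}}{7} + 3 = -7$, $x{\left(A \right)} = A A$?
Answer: $2888$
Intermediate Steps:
$x{\left(A \right)} = A^{2}$
$P{\left(N \right)} = -70$ ($P{\left(N \right)} = -21 + 7 \left(-7\right) = -21 - 49 = -70$)
$X = -10$ ($X = \frac{1}{7} \left(-70\right) = -10$)
$z{\left(p,U \right)} = 10 + p$ ($z{\left(p,U \right)} = p - -10 = p + 10 = 10 + p$)
$2963 - z{\left(0 - -65,x{\left(8 \right)} \right)} = 2963 - \left(10 + \left(0 - -65\right)\right) = 2963 - \left(10 + \left(0 + 65\right)\right) = 2963 - \left(10 + 65\right) = 2963 - 75 = 2888$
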